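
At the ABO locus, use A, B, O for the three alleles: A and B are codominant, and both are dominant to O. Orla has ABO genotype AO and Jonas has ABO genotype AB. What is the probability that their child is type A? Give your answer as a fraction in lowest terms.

1/2

ABO cross AO × AB → offspring phenotypes: 1/2 A, 1/4 B, 1/4 AB.
So P(type A) = 1/2.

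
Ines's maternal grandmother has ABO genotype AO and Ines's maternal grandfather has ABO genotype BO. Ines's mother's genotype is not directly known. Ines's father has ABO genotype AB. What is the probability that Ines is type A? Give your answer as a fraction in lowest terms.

Ines's mother's ABO genotype from AO × BO: 1/4 AB, 1/4 AO, 1/4 BO, 1/4 OO.
Crossing each possibility with the father AB and summing P(type A): 1/4·1/4 + 1/4·1/2 + 1/4·1/4 + 1/4·1/2 = 3/8.

3/8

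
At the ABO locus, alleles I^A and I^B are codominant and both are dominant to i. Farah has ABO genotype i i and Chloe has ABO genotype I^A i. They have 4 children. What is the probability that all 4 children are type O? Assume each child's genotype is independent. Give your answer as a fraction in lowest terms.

ABO cross i i × I^A i → 1/2 O, 1/2 A.
So P(type O) = 1/2 per child.
All 4 independent: (1/2)^4 = 1/16.

1/16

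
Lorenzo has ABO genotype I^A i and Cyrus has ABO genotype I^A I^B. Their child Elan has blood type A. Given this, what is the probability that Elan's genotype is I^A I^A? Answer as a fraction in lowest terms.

Cross I^A i × I^A I^B → 1/4 I^A I^A, 1/4 I^A I^B, 1/4 I^A i, 1/4 I^B i.
Type-A genotypes among offspring: I^A I^A (1/4), I^A i (1/4); total 1/2.
P(I^A I^A | type A) = (1/4) / (1/2) = 1/2.

1/2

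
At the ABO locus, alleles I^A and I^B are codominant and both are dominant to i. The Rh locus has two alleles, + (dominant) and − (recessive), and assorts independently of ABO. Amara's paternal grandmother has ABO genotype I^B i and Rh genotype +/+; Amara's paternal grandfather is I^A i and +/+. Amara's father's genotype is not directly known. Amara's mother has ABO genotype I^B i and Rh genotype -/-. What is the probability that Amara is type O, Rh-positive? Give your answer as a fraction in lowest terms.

Amara's father's ABO genotype from I^B i × I^A i: 1/4 I^A I^B, 1/4 I^A i, 1/4 I^B i, 1/4 i i.
Crossing each possibility with the mother I^B i and summing P(type O): 1/4·0 + 1/4·1/4 + 1/4·1/4 + 1/4·1/2 = 1/4.
Similarly for Rh via the father's Rh distribution: P(Rh+) = 1.
Independent loci: 1/4 × 1 = 1/4.

1/4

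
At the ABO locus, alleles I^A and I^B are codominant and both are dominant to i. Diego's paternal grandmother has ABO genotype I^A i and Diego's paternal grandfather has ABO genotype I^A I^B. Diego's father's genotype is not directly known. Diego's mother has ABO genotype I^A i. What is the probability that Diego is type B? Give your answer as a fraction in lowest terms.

Diego's father's ABO genotype from I^A i × I^A I^B: 1/4 I^A I^A, 1/4 I^A I^B, 1/4 I^A i, 1/4 I^B i.
Crossing each possibility with the mother I^A i and summing P(type B): 1/4·0 + 1/4·1/4 + 1/4·0 + 1/4·1/4 = 1/8.

1/8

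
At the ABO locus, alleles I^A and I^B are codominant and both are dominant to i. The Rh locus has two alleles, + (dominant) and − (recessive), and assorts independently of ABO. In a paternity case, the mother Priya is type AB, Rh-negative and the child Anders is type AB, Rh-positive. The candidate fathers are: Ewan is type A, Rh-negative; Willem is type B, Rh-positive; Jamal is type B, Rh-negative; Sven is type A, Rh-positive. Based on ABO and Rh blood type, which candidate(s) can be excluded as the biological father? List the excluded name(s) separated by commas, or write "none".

A candidate is excluded only if no genotype consistent with his phenotype could produce a type AB, Rh-positive child with a type AB, Rh-negative mother.
Ewan (type A, Rh-): no genotype consistent with that phenotype can produce a type-AB Rh+ child with a type-AB mother.
Jamal (type B, Rh-): no genotype consistent with that phenotype can produce a type-AB Rh+ child with a type-AB mother.

Ewan, Jamal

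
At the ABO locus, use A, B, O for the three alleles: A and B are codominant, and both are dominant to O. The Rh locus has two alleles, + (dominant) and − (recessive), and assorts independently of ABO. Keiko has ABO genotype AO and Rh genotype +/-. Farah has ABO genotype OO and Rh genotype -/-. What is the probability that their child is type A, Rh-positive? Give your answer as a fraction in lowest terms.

1/4

ABO cross AO × OO → offspring phenotypes: 1/2 O, 1/2 A.
Rh cross +/- × -/- → 1/2 Rh+, 1/2 Rh-.
Independent loci: P(type A, Rh-positive) = 1/2 × 1/2 = 1/4.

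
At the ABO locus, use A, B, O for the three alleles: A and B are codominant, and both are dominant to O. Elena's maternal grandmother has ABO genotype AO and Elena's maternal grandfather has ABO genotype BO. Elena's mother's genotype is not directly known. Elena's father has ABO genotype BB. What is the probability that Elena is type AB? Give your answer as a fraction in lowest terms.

1/4

Elena's mother's ABO genotype from AO × BO: 1/4 AB, 1/4 AO, 1/4 BO, 1/4 OO.
Crossing each possibility with the father BB and summing P(type AB): 1/4·1/2 + 1/4·1/2 + 1/4·0 + 1/4·0 = 1/4.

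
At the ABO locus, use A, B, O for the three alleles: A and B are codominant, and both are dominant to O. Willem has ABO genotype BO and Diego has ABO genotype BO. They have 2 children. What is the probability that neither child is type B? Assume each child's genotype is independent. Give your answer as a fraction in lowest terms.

1/16

ABO cross BO × BO → 1/4 O, 3/4 B.
So P(type B) = 3/4 per child.
P(not type B) = 1/4 for one child; (1/4)^2 = 1/16.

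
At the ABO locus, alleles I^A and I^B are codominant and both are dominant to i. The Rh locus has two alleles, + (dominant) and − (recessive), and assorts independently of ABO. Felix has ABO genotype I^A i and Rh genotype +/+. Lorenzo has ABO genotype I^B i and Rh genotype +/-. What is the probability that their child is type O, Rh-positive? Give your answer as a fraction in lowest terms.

1/4

ABO cross I^A i × I^B i → offspring phenotypes: 1/4 O, 1/4 A, 1/4 B, 1/4 AB.
Rh cross +/+ × +/- → 1 Rh+.
Independent loci: P(type O, Rh-positive) = 1/4 × 1 = 1/4.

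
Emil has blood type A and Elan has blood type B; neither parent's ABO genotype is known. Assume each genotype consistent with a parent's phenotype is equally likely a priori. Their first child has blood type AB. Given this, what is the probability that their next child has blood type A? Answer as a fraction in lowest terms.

Possible genotypes: Emil ∈ {AA, AO}; Elan ∈ {BB, BO}.
Weight each parental genotype pair by prior × P(type-AB child):
  AA × BB: posterior weight 4/9; P(next child type A) = 0.
  AA × BO: posterior weight 2/9; P(next child type A) = 1/2.
  AO × BB: posterior weight 2/9; P(next child type A) = 0.
  AO × BO: posterior weight 1/9; P(next child type A) = 1/4.
Weighted sum = 5/36.

5/36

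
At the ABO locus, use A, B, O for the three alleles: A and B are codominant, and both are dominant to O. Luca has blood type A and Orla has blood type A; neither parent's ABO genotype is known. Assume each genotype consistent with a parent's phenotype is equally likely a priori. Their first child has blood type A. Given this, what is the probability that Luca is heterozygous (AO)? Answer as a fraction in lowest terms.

7/15

Possible genotypes: Luca ∈ {AA, AO}; Orla ∈ {AA, AO}.
Weight each parental genotype pair by prior × P(type-A child):
  AA × AA: posterior weight 4/15.
  AA × AO: posterior weight 4/15.
  AO × AA: posterior weight 4/15.
  AO × AO: posterior weight 1/5.
Sum the posterior weight over pairs where Luca is AO: 7/15.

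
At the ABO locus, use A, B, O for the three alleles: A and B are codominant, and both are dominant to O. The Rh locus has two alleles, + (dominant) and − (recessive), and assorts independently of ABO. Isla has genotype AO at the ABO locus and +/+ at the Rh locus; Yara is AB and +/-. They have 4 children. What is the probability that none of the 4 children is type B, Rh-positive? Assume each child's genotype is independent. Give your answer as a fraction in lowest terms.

ABO cross AO × AB → 1/2 A, 1/4 B, 1/4 AB.
Rh cross +/+ × +/- → 1 Rh+; so P(type B, Rh-positive) = 1/4 × 1 = 1/4 per child.
P(not type B, Rh-positive) = 3/4 for one child; (3/4)^4 = 81/256.

81/256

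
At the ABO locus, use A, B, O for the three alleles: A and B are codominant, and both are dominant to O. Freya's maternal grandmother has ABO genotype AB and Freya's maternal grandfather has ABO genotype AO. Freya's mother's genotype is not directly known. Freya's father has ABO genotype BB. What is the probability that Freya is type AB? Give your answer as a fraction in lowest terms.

1/2

Freya's mother's ABO genotype from AB × AO: 1/4 AA, 1/4 AB, 1/4 AO, 1/4 BO.
Crossing each possibility with the father BB and summing P(type AB): 1/4·1 + 1/4·1/2 + 1/4·1/2 + 1/4·0 = 1/2.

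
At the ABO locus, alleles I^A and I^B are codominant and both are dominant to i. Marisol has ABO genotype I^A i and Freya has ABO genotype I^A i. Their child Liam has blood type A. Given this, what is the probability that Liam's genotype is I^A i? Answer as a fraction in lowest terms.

Cross I^A i × I^A i → 1/4 I^A I^A, 1/2 I^A i, 1/4 i i.
Type-A genotypes among offspring: I^A I^A (1/4), I^A i (1/2); total 3/4.
P(I^A i | type A) = (1/2) / (3/4) = 2/3.

2/3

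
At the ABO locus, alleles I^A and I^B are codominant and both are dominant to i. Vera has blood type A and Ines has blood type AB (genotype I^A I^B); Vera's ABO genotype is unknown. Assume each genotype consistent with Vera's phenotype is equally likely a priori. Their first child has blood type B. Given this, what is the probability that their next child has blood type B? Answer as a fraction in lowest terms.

1/4

Possible genotypes: Vera ∈ {I^A I^A, I^A i}; Ines ∈ {I^A I^B}.
Weight each parental genotype pair by prior × P(type-B child):
  I^A i × I^A I^B: posterior weight 1; P(next child type B) = 1/4.
Weighted sum = 1/4.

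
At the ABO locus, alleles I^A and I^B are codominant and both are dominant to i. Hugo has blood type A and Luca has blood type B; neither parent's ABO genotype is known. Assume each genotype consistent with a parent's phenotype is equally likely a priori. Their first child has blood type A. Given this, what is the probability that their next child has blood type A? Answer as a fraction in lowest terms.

Possible genotypes: Hugo ∈ {I^A I^A, I^A i}; Luca ∈ {I^B I^B, I^B i}.
Weight each parental genotype pair by prior × P(type-A child):
  I^A I^A × I^B i: posterior weight 2/3; P(next child type A) = 1/2.
  I^A i × I^B i: posterior weight 1/3; P(next child type A) = 1/4.
Weighted sum = 5/12.

5/12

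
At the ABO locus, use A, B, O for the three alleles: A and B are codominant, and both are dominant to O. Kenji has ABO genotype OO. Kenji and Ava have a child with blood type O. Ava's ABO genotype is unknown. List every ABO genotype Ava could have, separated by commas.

For each candidate genotype of Ava, check whether crossing it with OO can produce every observed child phenotype.
  AA → possible child types {A} ✗
  AB → possible child types {A, B} ✗
  AO → possible child types {O, A} ✓
  BB → possible child types {B} ✗
  BO → possible child types {O, B} ✓
  OO → possible child types {O} ✓

AO, BO, OO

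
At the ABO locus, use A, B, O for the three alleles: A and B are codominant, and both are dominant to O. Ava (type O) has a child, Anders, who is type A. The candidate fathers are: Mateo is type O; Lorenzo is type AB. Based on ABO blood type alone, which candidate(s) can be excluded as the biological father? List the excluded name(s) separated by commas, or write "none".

Mateo

A candidate is excluded only if no genotype consistent with his phenotype could produce a type A child with a type O mother.
Mateo (type O): no genotype consistent with that phenotype can produce a type-A child with a type-O mother.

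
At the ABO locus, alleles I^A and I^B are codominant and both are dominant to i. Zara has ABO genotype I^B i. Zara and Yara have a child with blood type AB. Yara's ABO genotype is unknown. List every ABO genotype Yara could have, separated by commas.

For each candidate genotype of Yara, check whether crossing it with I^B i can produce every observed child phenotype.
  I^A I^A → possible child types {A, AB} ✓
  I^A I^B → possible child types {A, B, AB} ✓
  I^A i → possible child types {O, A, B, AB} ✓
  I^B I^B → possible child types {B} ✗
  I^B i → possible child types {O, B} ✗
  i i → possible child types {O, B} ✗

I^A I^A, I^A I^B, I^A i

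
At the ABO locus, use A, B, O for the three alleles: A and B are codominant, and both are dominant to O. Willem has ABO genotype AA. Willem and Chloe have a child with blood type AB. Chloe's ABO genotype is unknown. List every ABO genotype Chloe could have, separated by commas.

For each candidate genotype of Chloe, check whether crossing it with AA can produce every observed child phenotype.
  AA → possible child types {A} ✗
  AB → possible child types {A, AB} ✓
  AO → possible child types {A} ✗
  BB → possible child types {AB} ✓
  BO → possible child types {A, AB} ✓
  OO → possible child types {A} ✗

AB, BB, BO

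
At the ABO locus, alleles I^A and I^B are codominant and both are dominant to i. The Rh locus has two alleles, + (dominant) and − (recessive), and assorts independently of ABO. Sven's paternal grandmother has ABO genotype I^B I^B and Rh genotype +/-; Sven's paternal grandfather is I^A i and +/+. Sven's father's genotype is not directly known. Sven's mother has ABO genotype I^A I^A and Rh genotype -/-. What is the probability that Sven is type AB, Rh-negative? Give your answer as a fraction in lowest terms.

1/8

Sven's father's ABO genotype from I^B I^B × I^A i: 1/2 I^A I^B, 1/2 I^B i.
Crossing each possibility with the mother I^A I^A and summing P(type AB): 1/2·1/2 + 1/2·1/2 = 1/2.
Similarly for Rh via the father's Rh distribution: P(Rh-) = 1/4.
Independent loci: 1/2 × 1/4 = 1/8.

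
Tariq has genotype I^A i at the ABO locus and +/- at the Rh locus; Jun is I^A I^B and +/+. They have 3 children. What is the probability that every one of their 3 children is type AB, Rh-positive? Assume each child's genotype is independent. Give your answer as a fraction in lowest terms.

ABO cross I^A i × I^A I^B → 1/2 A, 1/4 B, 1/4 AB.
Rh cross +/- × +/+ → 1 Rh+; so P(type AB, Rh-positive) = 1/4 × 1 = 1/4 per child.
All 3 independent: (1/4)^3 = 1/64.

1/64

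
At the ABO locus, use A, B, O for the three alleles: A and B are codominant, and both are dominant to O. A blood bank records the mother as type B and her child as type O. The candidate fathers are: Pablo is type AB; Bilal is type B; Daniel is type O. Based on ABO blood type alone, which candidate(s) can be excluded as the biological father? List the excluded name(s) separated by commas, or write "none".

Pablo

A candidate is excluded only if no genotype consistent with his phenotype could produce a type O child with a type B mother.
Pablo (type AB): no genotype consistent with that phenotype can produce a type-O child with a type-B mother.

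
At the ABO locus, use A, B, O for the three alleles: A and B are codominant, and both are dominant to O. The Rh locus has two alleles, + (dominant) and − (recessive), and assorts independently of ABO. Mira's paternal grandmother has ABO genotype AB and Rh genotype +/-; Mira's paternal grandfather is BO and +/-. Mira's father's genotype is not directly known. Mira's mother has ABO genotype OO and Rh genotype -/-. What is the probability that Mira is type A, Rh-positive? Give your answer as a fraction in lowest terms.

Mira's father's ABO genotype from AB × BO: 1/4 AB, 1/4 AO, 1/4 BB, 1/4 BO.
Crossing each possibility with the mother OO and summing P(type A): 1/4·1/2 + 1/4·1/2 + 1/4·0 + 1/4·0 = 1/4.
Similarly for Rh via the father's Rh distribution: P(Rh+) = 1/2.
Independent loci: 1/4 × 1/2 = 1/8.

1/8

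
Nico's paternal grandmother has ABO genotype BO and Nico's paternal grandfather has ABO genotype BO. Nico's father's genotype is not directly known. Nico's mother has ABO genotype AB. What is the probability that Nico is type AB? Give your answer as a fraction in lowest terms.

1/4

Nico's father's ABO genotype from BO × BO: 1/4 BB, 1/2 BO, 1/4 OO.
Crossing each possibility with the mother AB and summing P(type AB): 1/4·1/2 + 1/2·1/4 + 1/4·0 = 1/4.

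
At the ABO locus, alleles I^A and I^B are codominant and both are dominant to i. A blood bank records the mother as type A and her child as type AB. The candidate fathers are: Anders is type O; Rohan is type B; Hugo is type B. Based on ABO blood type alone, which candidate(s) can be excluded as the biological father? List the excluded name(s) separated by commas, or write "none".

A candidate is excluded only if no genotype consistent with his phenotype could produce a type AB child with a type A mother.
Anders (type O): no genotype consistent with that phenotype can produce a type-AB child with a type-A mother.

Anders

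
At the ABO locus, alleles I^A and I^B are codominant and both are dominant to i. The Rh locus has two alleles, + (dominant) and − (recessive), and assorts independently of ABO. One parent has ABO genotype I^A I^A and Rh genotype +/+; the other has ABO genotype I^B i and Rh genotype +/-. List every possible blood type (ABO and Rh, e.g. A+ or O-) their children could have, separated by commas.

A+, AB+

Gametes from I^A I^A × I^B i give offspring ABO genotypes I^A I^B, I^A i, i.e. phenotypes A, AB.
Rh cross +/+ × +/- → phenotypes Rh+.
Combining independently: A+, AB+.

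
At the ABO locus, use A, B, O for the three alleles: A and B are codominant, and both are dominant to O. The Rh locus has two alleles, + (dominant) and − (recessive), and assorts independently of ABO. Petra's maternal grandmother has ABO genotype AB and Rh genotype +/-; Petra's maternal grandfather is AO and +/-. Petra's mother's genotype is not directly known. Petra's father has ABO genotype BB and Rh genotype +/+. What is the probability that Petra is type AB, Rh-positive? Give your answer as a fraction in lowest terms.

1/2

Petra's mother's ABO genotype from AB × AO: 1/4 AA, 1/4 AB, 1/4 AO, 1/4 BO.
Crossing each possibility with the father BB and summing P(type AB): 1/4·1 + 1/4·1/2 + 1/4·1/2 + 1/4·0 = 1/2.
Similarly for Rh via the mother's Rh distribution: P(Rh+) = 1.
Independent loci: 1/2 × 1 = 1/2.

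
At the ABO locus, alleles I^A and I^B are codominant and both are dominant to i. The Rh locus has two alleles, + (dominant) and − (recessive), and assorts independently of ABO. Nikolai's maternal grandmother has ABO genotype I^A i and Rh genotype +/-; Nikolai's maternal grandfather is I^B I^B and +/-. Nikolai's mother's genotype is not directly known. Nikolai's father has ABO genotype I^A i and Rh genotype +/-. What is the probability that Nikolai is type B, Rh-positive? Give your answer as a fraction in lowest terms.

3/16

Nikolai's mother's ABO genotype from I^A i × I^B I^B: 1/2 I^A I^B, 1/2 I^B i.
Crossing each possibility with the father I^A i and summing P(type B): 1/2·1/4 + 1/2·1/4 = 1/4.
Similarly for Rh via the mother's Rh distribution: P(Rh+) = 3/4.
Independent loci: 1/4 × 3/4 = 3/16.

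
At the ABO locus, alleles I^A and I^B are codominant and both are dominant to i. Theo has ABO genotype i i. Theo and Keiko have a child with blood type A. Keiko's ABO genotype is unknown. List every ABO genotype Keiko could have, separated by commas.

I^A I^A, I^A I^B, I^A i

For each candidate genotype of Keiko, check whether crossing it with i i can produce every observed child phenotype.
  I^A I^A → possible child types {A} ✓
  I^A I^B → possible child types {A, B} ✓
  I^A i → possible child types {O, A} ✓
  I^B I^B → possible child types {B} ✗
  I^B i → possible child types {O, B} ✗
  i i → possible child types {O} ✗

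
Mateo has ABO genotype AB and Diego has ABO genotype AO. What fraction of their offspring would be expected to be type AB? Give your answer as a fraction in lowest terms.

1/4

ABO cross AB × AO → offspring phenotypes: 1/2 A, 1/4 B, 1/4 AB.
So P(type AB) = 1/4.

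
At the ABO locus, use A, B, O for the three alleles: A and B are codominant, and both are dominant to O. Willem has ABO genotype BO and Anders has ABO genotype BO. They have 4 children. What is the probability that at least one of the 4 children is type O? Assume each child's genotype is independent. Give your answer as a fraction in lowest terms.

175/256

ABO cross BO × BO → 1/4 O, 3/4 B.
So P(type O) = 1/4 per child.
P(none) = (3/4)^4 = 81/256; P(at least one) = 1 − 81/256 = 175/256.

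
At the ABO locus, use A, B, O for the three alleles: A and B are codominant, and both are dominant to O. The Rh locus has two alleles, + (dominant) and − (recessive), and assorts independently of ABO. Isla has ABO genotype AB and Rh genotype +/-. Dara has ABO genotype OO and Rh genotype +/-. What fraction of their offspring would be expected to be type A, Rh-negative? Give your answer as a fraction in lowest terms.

1/8

ABO cross AB × OO → offspring phenotypes: 1/2 A, 1/2 B.
Rh cross +/- × +/- → 3/4 Rh+, 1/4 Rh-.
Independent loci: P(type A, Rh-negative) = 1/2 × 1/4 = 1/8.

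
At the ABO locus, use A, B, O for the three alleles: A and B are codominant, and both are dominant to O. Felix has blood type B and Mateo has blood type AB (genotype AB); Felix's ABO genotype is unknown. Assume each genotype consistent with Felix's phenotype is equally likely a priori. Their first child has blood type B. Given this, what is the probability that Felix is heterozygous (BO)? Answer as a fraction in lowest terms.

Possible genotypes: Felix ∈ {BB, BO}; Mateo ∈ {AB}.
Weight each parental genotype pair by prior × P(type-B child):
  BB × AB: posterior weight 1/2.
  BO × AB: posterior weight 1/2.
Sum the posterior weight over pairs where Felix is BO: 1/2.

1/2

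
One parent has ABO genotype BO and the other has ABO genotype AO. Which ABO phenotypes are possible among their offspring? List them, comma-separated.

Gametes from BO × AO give offspring ABO genotypes AB, AO, BO, OO, i.e. phenotypes O, A, B, AB.

O, A, B, AB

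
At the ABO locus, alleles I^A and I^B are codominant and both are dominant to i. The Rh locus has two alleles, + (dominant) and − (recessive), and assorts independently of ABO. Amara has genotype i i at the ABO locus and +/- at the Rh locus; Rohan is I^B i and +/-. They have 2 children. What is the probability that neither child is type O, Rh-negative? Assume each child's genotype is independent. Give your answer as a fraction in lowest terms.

49/64

ABO cross i i × I^B i → 1/2 O, 1/2 B.
Rh cross +/- × +/- → 3/4 Rh+, 1/4 Rh-; so P(type O, Rh-negative) = 1/2 × 1/4 = 1/8 per child.
P(not type O, Rh-negative) = 7/8 for one child; (7/8)^2 = 49/64.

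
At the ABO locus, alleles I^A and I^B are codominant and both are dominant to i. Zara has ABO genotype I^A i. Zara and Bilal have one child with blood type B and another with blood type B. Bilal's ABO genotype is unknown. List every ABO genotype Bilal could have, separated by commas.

For each candidate genotype of Bilal, check whether crossing it with I^A i can produce every observed child phenotype.
  I^A I^A → possible child types {A} ✗
  I^A I^B → possible child types {A, B, AB} ✓
  I^A i → possible child types {O, A} ✗
  I^B I^B → possible child types {B, AB} ✓
  I^B i → possible child types {O, A, B, AB} ✓
  i i → possible child types {O, A} ✗

I^A I^B, I^B I^B, I^B i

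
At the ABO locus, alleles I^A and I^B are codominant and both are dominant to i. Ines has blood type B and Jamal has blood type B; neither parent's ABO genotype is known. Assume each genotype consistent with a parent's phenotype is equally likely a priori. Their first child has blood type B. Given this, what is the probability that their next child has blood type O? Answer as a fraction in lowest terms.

Possible genotypes: Ines ∈ {I^B I^B, I^B i}; Jamal ∈ {I^B I^B, I^B i}.
Weight each parental genotype pair by prior × P(type-B child):
  I^B I^B × I^B I^B: posterior weight 4/15; P(next child type O) = 0.
  I^B I^B × I^B i: posterior weight 4/15; P(next child type O) = 0.
  I^B i × I^B I^B: posterior weight 4/15; P(next child type O) = 0.
  I^B i × I^B i: posterior weight 1/5; P(next child type O) = 1/4.
Weighted sum = 1/20.

1/20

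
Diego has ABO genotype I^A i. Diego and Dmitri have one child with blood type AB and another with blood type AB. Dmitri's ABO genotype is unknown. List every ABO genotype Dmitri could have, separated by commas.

I^A I^B, I^B I^B, I^B i

For each candidate genotype of Dmitri, check whether crossing it with I^A i can produce every observed child phenotype.
  I^A I^A → possible child types {A} ✗
  I^A I^B → possible child types {A, B, AB} ✓
  I^A i → possible child types {O, A} ✗
  I^B I^B → possible child types {B, AB} ✓
  I^B i → possible child types {O, A, B, AB} ✓
  i i → possible child types {O, A} ✗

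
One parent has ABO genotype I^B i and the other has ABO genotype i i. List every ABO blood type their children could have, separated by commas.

Gametes from I^B i × i i give offspring ABO genotypes I^B i, i i, i.e. phenotypes O, B.

O, B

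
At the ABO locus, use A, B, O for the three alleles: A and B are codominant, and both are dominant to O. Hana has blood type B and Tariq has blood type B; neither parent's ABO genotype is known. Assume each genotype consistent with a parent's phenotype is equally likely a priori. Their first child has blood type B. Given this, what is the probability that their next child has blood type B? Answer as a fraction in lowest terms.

19/20

Possible genotypes: Hana ∈ {BB, BO}; Tariq ∈ {BB, BO}.
Weight each parental genotype pair by prior × P(type-B child):
  BB × BB: posterior weight 4/15; P(next child type B) = 1.
  BB × BO: posterior weight 4/15; P(next child type B) = 1.
  BO × BB: posterior weight 4/15; P(next child type B) = 1.
  BO × BO: posterior weight 1/5; P(next child type B) = 3/4.
Weighted sum = 19/20.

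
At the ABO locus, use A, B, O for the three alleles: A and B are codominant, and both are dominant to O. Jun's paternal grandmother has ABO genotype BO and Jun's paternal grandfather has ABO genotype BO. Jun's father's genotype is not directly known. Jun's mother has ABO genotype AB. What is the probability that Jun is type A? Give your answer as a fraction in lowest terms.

Jun's father's ABO genotype from BO × BO: 1/4 BB, 1/2 BO, 1/4 OO.
Crossing each possibility with the mother AB and summing P(type A): 1/4·0 + 1/2·1/4 + 1/4·1/2 = 1/4.

1/4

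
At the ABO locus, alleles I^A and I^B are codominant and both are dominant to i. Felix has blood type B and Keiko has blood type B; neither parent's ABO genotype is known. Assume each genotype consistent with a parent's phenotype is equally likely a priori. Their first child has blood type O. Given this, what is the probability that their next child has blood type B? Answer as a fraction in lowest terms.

3/4

Possible genotypes: Felix ∈ {I^B I^B, I^B i}; Keiko ∈ {I^B I^B, I^B i}.
Weight each parental genotype pair by prior × P(type-O child):
  I^B i × I^B i: posterior weight 1; P(next child type B) = 3/4.
Weighted sum = 3/4.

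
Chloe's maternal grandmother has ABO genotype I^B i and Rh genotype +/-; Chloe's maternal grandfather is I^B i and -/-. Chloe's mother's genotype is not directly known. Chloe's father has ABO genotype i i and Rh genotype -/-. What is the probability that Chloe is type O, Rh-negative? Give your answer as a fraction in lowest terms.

Chloe's mother's ABO genotype from I^B i × I^B i: 1/4 I^B I^B, 1/2 I^B i, 1/4 i i.
Crossing each possibility with the father i i and summing P(type O): 1/4·0 + 1/2·1/2 + 1/4·1 = 1/2.
Similarly for Rh via the mother's Rh distribution: P(Rh-) = 3/4.
Independent loci: 1/2 × 3/4 = 3/8.

3/8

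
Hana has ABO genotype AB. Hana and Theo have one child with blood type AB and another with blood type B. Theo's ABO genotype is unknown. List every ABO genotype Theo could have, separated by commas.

For each candidate genotype of Theo, check whether crossing it with AB can produce every observed child phenotype.
  AA → possible child types {A, AB} ✗
  AB → possible child types {A, B, AB} ✓
  AO → possible child types {A, B, AB} ✓
  BB → possible child types {B, AB} ✓
  BO → possible child types {A, B, AB} ✓
  OO → possible child types {A, B} ✗

AB, AO, BB, BO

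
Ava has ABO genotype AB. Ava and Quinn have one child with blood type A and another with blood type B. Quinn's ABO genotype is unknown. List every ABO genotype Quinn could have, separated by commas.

For each candidate genotype of Quinn, check whether crossing it with AB can produce every observed child phenotype.
  AA → possible child types {A, AB} ✗
  AB → possible child types {A, B, AB} ✓
  AO → possible child types {A, B, AB} ✓
  BB → possible child types {B, AB} ✗
  BO → possible child types {A, B, AB} ✓
  OO → possible child types {A, B} ✓

AB, AO, BO, OO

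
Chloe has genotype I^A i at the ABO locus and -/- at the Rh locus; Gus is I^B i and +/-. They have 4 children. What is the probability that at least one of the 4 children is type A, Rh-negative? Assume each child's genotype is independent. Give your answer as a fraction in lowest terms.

ABO cross I^A i × I^B i → 1/4 O, 1/4 A, 1/4 B, 1/4 AB.
Rh cross -/- × +/- → 1/2 Rh+, 1/2 Rh-; so P(type A, Rh-negative) = 1/4 × 1/2 = 1/8 per child.
P(none) = (7/8)^4 = 2401/4096; P(at least one) = 1 − 2401/4096 = 1695/4096.

1695/4096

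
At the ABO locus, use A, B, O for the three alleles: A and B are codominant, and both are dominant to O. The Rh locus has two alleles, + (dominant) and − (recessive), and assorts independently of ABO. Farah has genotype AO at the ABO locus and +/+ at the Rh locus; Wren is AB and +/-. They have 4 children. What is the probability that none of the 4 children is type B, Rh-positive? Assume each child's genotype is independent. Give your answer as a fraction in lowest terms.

ABO cross AO × AB → 1/2 A, 1/4 B, 1/4 AB.
Rh cross +/+ × +/- → 1 Rh+; so P(type B, Rh-positive) = 1/4 × 1 = 1/4 per child.
P(not type B, Rh-positive) = 3/4 for one child; (3/4)^4 = 81/256.

81/256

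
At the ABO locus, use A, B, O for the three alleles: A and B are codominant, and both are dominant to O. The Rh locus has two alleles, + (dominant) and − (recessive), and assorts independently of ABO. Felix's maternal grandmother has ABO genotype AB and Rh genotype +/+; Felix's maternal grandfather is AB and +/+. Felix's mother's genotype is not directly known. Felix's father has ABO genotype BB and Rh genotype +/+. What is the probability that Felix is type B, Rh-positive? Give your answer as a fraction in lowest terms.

Felix's mother's ABO genotype from AB × AB: 1/4 AA, 1/2 AB, 1/4 BB.
Crossing each possibility with the father BB and summing P(type B): 1/4·0 + 1/2·1/2 + 1/4·1 = 1/2.
Similarly for Rh via the mother's Rh distribution: P(Rh+) = 1.
Independent loci: 1/2 × 1 = 1/2.

1/2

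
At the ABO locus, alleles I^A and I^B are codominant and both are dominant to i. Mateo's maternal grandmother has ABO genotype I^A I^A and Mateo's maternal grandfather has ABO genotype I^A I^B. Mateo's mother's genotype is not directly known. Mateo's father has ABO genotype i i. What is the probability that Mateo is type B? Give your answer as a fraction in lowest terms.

Mateo's mother's ABO genotype from I^A I^A × I^A I^B: 1/2 I^A I^A, 1/2 I^A I^B.
Crossing each possibility with the father i i and summing P(type B): 1/2·0 + 1/2·1/2 = 1/4.

1/4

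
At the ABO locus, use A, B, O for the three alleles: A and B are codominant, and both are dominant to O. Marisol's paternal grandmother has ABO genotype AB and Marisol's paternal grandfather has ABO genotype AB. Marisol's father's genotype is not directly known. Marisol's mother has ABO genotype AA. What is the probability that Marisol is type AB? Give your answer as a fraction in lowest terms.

Marisol's father's ABO genotype from AB × AB: 1/4 AA, 1/2 AB, 1/4 BB.
Crossing each possibility with the mother AA and summing P(type AB): 1/4·0 + 1/2·1/2 + 1/4·1 = 1/2.

1/2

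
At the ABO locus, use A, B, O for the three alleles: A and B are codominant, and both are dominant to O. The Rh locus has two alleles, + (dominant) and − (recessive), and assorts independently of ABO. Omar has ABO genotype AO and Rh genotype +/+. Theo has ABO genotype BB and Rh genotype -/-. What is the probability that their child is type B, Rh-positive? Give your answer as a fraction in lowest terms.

1/2

ABO cross AO × BB → offspring phenotypes: 1/2 B, 1/2 AB.
Rh cross +/+ × -/- → 1 Rh+.
Independent loci: P(type B, Rh-positive) = 1/2 × 1 = 1/2.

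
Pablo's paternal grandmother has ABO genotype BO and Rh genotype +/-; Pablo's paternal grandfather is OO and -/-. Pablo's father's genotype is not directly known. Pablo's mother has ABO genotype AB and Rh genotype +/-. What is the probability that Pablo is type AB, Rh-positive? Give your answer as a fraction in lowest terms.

Pablo's father's ABO genotype from BO × OO: 1/2 BO, 1/2 OO.
Crossing each possibility with the mother AB and summing P(type AB): 1/2·1/4 + 1/2·0 = 1/8.
Similarly for Rh via the father's Rh distribution: P(Rh+) = 5/8.
Independent loci: 1/8 × 5/8 = 5/64.

5/64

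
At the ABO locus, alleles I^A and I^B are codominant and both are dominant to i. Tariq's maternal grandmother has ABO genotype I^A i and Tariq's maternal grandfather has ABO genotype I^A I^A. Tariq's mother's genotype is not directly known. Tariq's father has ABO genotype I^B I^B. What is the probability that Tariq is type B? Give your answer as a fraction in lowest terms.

1/4

Tariq's mother's ABO genotype from I^A i × I^A I^A: 1/2 I^A I^A, 1/2 I^A i.
Crossing each possibility with the father I^B I^B and summing P(type B): 1/2·0 + 1/2·1/2 = 1/4.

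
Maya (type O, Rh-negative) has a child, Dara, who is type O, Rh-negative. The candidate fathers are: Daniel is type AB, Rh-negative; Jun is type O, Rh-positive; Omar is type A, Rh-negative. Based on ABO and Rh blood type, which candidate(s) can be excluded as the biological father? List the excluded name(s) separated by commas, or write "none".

A candidate is excluded only if no genotype consistent with his phenotype could produce a type O, Rh-negative child with a type O, Rh-negative mother.
Daniel (type AB, Rh-): no genotype consistent with that phenotype can produce a type-O Rh- child with a type-O mother.

Daniel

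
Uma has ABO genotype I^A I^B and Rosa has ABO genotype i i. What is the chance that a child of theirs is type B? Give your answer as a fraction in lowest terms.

ABO cross I^A I^B × i i → offspring phenotypes: 1/2 A, 1/2 B.
So P(type B) = 1/2.

1/2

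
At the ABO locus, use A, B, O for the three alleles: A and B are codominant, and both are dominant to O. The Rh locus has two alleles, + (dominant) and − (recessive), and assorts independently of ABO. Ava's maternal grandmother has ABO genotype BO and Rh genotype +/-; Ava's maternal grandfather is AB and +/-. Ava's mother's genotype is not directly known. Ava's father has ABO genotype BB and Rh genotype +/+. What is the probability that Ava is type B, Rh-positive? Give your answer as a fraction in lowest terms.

3/4

Ava's mother's ABO genotype from BO × AB: 1/4 AB, 1/4 AO, 1/4 BB, 1/4 BO.
Crossing each possibility with the father BB and summing P(type B): 1/4·1/2 + 1/4·1/2 + 1/4·1 + 1/4·1 = 3/4.
Similarly for Rh via the mother's Rh distribution: P(Rh+) = 1.
Independent loci: 3/4 × 1 = 3/4.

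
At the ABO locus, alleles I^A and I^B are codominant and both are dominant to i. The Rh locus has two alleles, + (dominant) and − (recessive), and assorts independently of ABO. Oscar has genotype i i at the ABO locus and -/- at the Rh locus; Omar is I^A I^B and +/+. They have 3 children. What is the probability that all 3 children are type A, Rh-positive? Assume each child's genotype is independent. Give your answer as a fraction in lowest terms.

1/8

ABO cross i i × I^A I^B → 1/2 A, 1/2 B.
Rh cross -/- × +/+ → 1 Rh+; so P(type A, Rh-positive) = 1/2 × 1 = 1/2 per child.
All 3 independent: (1/2)^3 = 1/8.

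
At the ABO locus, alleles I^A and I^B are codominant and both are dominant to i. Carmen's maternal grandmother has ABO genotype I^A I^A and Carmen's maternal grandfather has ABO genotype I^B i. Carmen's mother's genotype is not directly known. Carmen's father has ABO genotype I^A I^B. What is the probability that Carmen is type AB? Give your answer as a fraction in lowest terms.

Carmen's mother's ABO genotype from I^A I^A × I^B i: 1/2 I^A I^B, 1/2 I^A i.
Crossing each possibility with the father I^A I^B and summing P(type AB): 1/2·1/2 + 1/2·1/4 = 3/8.

3/8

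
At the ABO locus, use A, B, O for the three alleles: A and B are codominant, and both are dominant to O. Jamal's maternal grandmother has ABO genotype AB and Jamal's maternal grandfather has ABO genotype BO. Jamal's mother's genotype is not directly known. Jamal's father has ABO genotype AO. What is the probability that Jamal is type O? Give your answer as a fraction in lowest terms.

1/8

Jamal's mother's ABO genotype from AB × BO: 1/4 AB, 1/4 AO, 1/4 BB, 1/4 BO.
Crossing each possibility with the father AO and summing P(type O): 1/4·0 + 1/4·1/4 + 1/4·0 + 1/4·1/4 = 1/8.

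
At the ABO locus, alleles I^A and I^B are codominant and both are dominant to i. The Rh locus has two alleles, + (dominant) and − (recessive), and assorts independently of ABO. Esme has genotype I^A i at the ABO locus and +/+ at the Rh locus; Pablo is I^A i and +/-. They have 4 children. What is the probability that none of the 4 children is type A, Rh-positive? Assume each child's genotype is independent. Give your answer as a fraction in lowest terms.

ABO cross I^A i × I^A i → 1/4 O, 3/4 A.
Rh cross +/+ × +/- → 1 Rh+; so P(type A, Rh-positive) = 3/4 × 1 = 3/4 per child.
P(not type A, Rh-positive) = 1/4 for one child; (1/4)^4 = 1/256.

1/256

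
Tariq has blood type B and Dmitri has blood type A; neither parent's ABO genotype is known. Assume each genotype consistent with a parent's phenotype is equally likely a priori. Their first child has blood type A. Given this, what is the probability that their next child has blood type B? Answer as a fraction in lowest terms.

Possible genotypes: Tariq ∈ {BB, BO}; Dmitri ∈ {AA, AO}.
Weight each parental genotype pair by prior × P(type-A child):
  BO × AA: posterior weight 2/3; P(next child type B) = 0.
  BO × AO: posterior weight 1/3; P(next child type B) = 1/4.
Weighted sum = 1/12.

1/12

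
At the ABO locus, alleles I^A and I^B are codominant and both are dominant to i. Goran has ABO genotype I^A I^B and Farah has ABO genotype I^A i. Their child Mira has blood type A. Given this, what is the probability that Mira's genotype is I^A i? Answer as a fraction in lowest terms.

1/2

Cross I^A I^B × I^A i → 1/4 I^A I^A, 1/4 I^A I^B, 1/4 I^A i, 1/4 I^B i.
Type-A genotypes among offspring: I^A I^A (1/4), I^A i (1/4); total 1/2.
P(I^A i | type A) = (1/4) / (1/2) = 1/2.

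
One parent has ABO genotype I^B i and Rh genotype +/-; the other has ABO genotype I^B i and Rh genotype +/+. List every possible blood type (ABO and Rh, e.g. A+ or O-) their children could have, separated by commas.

Gametes from I^B i × I^B i give offspring ABO genotypes I^B I^B, I^B i, i i, i.e. phenotypes O, B.
Rh cross +/- × +/+ → phenotypes Rh+.
Combining independently: O+, B+.

O+, B+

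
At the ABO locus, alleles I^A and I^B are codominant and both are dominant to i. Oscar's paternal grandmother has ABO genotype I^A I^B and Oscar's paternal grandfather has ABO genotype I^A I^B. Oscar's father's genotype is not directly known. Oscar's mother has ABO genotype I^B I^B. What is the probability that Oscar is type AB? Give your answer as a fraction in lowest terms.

1/2

Oscar's father's ABO genotype from I^A I^B × I^A I^B: 1/4 I^A I^A, 1/2 I^A I^B, 1/4 I^B I^B.
Crossing each possibility with the mother I^B I^B and summing P(type AB): 1/4·1 + 1/2·1/2 + 1/4·0 = 1/2.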